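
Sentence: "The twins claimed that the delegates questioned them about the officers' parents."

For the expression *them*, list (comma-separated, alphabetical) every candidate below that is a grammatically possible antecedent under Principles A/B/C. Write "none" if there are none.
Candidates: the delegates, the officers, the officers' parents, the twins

*them* is a pronoun; Principle B requires it to be free in its binding domain — the clause headed by 'questioned'.
— the delegates: subject of the clause headed by 'questioned'; c-commands the pronoun within its binding domain — blocked (Principle B).
— the officers: possessor inside the second object DP of the clause headed by 'questioned'; is c-commanded by the pronoun; coreference would bind this R-expression — blocked (Principle C).
— the officers' parents: second object of the clause headed by 'questioned'; is c-commanded by the pronoun; coreference would bind this R-expression — blocked (Principle C).
— the twins: subject of the matrix clause; c-commands the pronoun but lies outside its binding domain — allowed.

the twins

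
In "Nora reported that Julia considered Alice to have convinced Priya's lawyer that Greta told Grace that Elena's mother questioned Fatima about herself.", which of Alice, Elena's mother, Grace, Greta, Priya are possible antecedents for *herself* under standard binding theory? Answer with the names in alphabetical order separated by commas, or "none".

*herself* is a reflexive; Principle A requires it to be bound within its binding domain — the clause headed by 'questioned'.
— Alice: subject of the clause headed by 'convinced'; c-commands the reflexive but lies outside its binding domain — cannot bind it (Principle A).
— Elena's mother: subject of the clause headed by 'questioned'; c-commands the reflexive within its binding domain — allowed (Principle A).
— Grace: object of the clause headed by 'told'; c-commands the reflexive but lies outside its binding domain — cannot bind it (Principle A).
— Greta: subject of the clause headed by 'told'; c-commands the reflexive but lies outside its binding domain — cannot bind it (Principle A).
— Priya: possessor inside the object DP of the clause headed by 'convinced'; does not c-command the reflexive — cannot bind it (Principle A).

Elena's mother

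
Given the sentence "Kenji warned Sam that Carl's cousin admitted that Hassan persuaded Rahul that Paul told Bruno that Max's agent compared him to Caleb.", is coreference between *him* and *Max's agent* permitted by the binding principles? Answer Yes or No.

No

*him* is a pronoun; Principle B requires it to be free in its binding domain — the clause headed by 'compared'.
— Max's agent: subject of the clause headed by 'compared'; c-commands the pronoun within its binding domain — blocked (Principle B).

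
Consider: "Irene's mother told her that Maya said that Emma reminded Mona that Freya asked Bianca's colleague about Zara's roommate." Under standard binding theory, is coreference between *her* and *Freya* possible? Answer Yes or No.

No

*Freya* is an R-expression; Principle C requires it to be free (not bound by any c-commanding expression).
— her: object of the matrix clause; the pronoun c-commands the R-expression — coreference blocked (Principle C).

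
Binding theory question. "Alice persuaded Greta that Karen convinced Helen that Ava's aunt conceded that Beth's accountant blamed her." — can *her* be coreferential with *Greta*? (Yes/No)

Yes

*her* is a pronoun; Principle B requires it to be free in its binding domain — the clause headed by 'blamed'.
— Greta: object of the matrix clause; c-commands the pronoun but lies outside its binding domain — allowed.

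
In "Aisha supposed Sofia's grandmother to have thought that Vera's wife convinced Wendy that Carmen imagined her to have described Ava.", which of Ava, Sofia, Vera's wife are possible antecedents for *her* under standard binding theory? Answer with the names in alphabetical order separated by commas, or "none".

*her* is a pronoun; Principle B requires it to be free in its binding domain — the clause headed by 'imagined'.
— Ava: object of the clause headed by 'described'; is c-commanded by the pronoun; coreference would bind this R-expression — blocked (Principle C).
— Sofia: possessor inside the subject DP of the clause headed by 'thought'; does not c-command the pronoun — Principle B does not apply; allowed.
— Vera's wife: subject of the clause headed by 'convinced'; c-commands the pronoun but lies outside its binding domain — allowed.

Sofia, Vera's wife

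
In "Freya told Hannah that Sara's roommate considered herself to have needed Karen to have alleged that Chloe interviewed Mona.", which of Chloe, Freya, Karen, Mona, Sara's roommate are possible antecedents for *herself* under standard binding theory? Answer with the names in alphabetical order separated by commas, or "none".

Sara's roommate

*herself* is a reflexive; Principle A requires it to be bound within its binding domain — the clause headed by 'considered'.
— Chloe: subject of the clause headed by 'interviewed'; does not c-command the reflexive — cannot bind it (Principle A).
— Freya: subject of the matrix clause; c-commands the reflexive but lies outside its binding domain — cannot bind it (Principle A).
— Karen: subject of the clause headed by 'alleged'; does not c-command the reflexive — cannot bind it (Principle A).
— Mona: object of the clause headed by 'interviewed'; does not c-command the reflexive — cannot bind it (Principle A).
— Sara's roommate: subject of the clause headed by 'considered'; c-commands the reflexive within its binding domain — allowed (Principle A).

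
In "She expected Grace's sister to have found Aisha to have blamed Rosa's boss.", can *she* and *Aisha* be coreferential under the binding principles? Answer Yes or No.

No

*Aisha* is an R-expression; Principle C requires it to be free (not bound by any c-commanding expression).
— she: subject of the matrix clause; the pronoun c-commands the R-expression — coreference blocked (Principle C).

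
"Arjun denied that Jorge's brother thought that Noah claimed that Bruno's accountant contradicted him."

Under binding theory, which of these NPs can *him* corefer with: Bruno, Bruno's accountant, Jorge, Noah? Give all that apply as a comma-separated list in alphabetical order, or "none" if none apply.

Bruno, Jorge, Noah

*him* is a pronoun; Principle B requires it to be free in its binding domain — the clause headed by 'contradicted'.
— Bruno: possessor inside the subject DP of the clause headed by 'contradicted'; does not c-command the pronoun — Principle B does not apply; allowed.
— Bruno's accountant: subject of the clause headed by 'contradicted'; c-commands the pronoun within its binding domain — blocked (Principle B).
— Jorge: possessor inside the subject DP of the clause headed by 'thought'; does not c-command the pronoun — Principle B does not apply; allowed.
— Noah: subject of the clause headed by 'claimed'; c-commands the pronoun but lies outside its binding domain — allowed.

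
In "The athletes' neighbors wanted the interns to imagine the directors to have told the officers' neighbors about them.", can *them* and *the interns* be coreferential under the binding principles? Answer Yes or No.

*the interns* is an R-expression; Principle C requires it to be free (not bound by any c-commanding expression).
— them: second object of the clause headed by 'told'; the pronoun does not c-command the R-expression — coreference allowed.

Yes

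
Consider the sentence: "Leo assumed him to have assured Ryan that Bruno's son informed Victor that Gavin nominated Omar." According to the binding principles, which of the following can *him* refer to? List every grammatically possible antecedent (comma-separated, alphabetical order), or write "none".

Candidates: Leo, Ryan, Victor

none

*him* is a pronoun; Principle B requires it to be free in its binding domain — the matrix clause.
— Leo: subject of the matrix clause; c-commands the pronoun within its binding domain — blocked (Principle B).
— Ryan: object of the clause headed by 'assured'; is c-commanded by the pronoun; coreference would bind this R-expression — blocked (Principle C).
— Victor: object of the clause headed by 'informed'; is c-commanded by the pronoun; coreference would bind this R-expression — blocked (Principle C).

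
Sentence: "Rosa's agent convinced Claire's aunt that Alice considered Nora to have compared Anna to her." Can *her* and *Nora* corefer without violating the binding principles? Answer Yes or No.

No

*Nora* is an R-expression; Principle C requires it to be free (not bound by any c-commanding expression).
— her: second object of the clause headed by 'compared'; the R-expression locally c-commands the pronoun — coreference blocked (Principle B on the pronoun).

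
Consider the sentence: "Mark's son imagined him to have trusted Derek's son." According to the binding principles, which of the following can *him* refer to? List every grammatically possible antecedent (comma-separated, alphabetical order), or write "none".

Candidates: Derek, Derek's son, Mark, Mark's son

*him* is a pronoun; Principle B requires it to be free in its binding domain — the matrix clause.
— Derek: possessor inside the object DP of the clause headed by 'trusted'; is c-commanded by the pronoun; coreference would bind this R-expression — blocked (Principle C).
— Derek's son: object of the clause headed by 'trusted'; is c-commanded by the pronoun; coreference would bind this R-expression — blocked (Principle C).
— Mark: possessor inside the subject DP of the matrix clause; does not c-command the pronoun — Principle B does not apply; allowed.
— Mark's son: subject of the matrix clause; c-commands the pronoun within its binding domain — blocked (Principle B).

Mark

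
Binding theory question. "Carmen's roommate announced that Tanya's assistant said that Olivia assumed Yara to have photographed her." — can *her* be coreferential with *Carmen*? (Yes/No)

*her* is a pronoun; Principle B requires it to be free in its binding domain — the clause headed by 'photographed'.
— Carmen: possessor inside the subject DP of the matrix clause; does not c-command the pronoun — Principle B does not apply; allowed.

Yes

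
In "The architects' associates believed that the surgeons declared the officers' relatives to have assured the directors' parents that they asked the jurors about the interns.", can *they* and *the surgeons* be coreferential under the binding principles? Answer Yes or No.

*the surgeons* is an R-expression; Principle C requires it to be free (not bound by any c-commanding expression).
— they: subject of the clause headed by 'asked'; the pronoun does not c-command the R-expression — coreference allowed.

Yes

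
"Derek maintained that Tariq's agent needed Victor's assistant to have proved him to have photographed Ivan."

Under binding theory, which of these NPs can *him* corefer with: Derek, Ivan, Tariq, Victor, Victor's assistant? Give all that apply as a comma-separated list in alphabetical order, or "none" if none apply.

Derek, Tariq, Victor

*him* is a pronoun; Principle B requires it to be free in its binding domain — the clause headed by 'proved'.
— Derek: subject of the matrix clause; c-commands the pronoun but lies outside its binding domain — allowed.
— Ivan: object of the clause headed by 'photographed'; is c-commanded by the pronoun; coreference would bind this R-expression — blocked (Principle C).
— Tariq: possessor inside the subject DP of the clause headed by 'needed'; does not c-command the pronoun — Principle B does not apply; allowed.
— Victor: possessor inside the subject DP of the clause headed by 'proved'; does not c-command the pronoun — Principle B does not apply; allowed.
— Victor's assistant: subject of the clause headed by 'proved'; c-commands the pronoun within its binding domain — blocked (Principle B).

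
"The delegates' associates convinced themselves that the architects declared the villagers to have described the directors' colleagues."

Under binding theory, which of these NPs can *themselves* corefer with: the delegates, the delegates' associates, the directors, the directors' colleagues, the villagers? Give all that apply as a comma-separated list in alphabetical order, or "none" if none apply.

the delegates' associates

*themselves* is a reflexive; Principle A requires it to be bound within its binding domain — the matrix clause.
— the delegates: possessor inside the subject DP of the matrix clause; does not c-command the reflexive — cannot bind it (Principle A).
— the delegates' associates: subject of the matrix clause; c-commands the reflexive within its binding domain — allowed (Principle A).
— the directors: possessor inside the object DP of the clause headed by 'described'; does not c-command the reflexive — cannot bind it (Principle A).
— the directors' colleagues: object of the clause headed by 'described'; does not c-command the reflexive — cannot bind it (Principle A).
— the villagers: subject of the clause headed by 'described'; does not c-command the reflexive — cannot bind it (Principle A).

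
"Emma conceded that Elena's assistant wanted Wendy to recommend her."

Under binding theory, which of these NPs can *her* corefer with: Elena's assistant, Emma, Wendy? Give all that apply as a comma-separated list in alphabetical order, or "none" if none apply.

*her* is a pronoun; Principle B requires it to be free in its binding domain — the clause headed by 'recommend'.
— Elena's assistant: subject of the clause headed by 'wanted'; c-commands the pronoun but lies outside its binding domain — allowed.
— Emma: subject of the matrix clause; c-commands the pronoun but lies outside its binding domain — allowed.
— Wendy: subject of the clause headed by 'recommend'; c-commands the pronoun within its binding domain — blocked (Principle B).

Elena's assistant, Emma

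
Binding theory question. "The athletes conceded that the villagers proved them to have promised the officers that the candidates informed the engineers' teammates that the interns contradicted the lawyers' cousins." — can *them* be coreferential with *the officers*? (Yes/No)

No

*them* is a pronoun; Principle B requires it to be free in its binding domain — the clause headed by 'proved'.
— the officers: object of the clause headed by 'promised'; is c-commanded by the pronoun; coreference would bind this R-expression — blocked (Principle C).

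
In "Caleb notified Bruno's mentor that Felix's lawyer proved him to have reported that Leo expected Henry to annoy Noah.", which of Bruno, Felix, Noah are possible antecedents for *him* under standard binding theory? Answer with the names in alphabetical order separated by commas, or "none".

Bruno, Felix

*him* is a pronoun; Principle B requires it to be free in its binding domain — the clause headed by 'proved'.
— Bruno: possessor inside the object DP of the matrix clause; does not c-command the pronoun — Principle B does not apply; allowed.
— Felix: possessor inside the subject DP of the clause headed by 'proved'; does not c-command the pronoun — Principle B does not apply; allowed.
— Noah: object of the clause headed by 'annoy'; is c-commanded by the pronoun; coreference would bind this R-expression — blocked (Principle C).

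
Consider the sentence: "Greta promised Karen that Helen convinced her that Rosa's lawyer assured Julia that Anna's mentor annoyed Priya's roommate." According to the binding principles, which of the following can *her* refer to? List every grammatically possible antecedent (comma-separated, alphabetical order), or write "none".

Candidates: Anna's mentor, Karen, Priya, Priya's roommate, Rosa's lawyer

*her* is a pronoun; Principle B requires it to be free in its binding domain — the clause headed by 'convinced'.
— Anna's mentor: subject of the clause headed by 'annoyed'; is c-commanded by the pronoun; coreference would bind this R-expression — blocked (Principle C).
— Karen: object of the matrix clause; c-commands the pronoun but lies outside its binding domain — allowed.
— Priya: possessor inside the object DP of the clause headed by 'annoyed'; is c-commanded by the pronoun; coreference would bind this R-expression — blocked (Principle C).
— Priya's roommate: object of the clause headed by 'annoyed'; is c-commanded by the pronoun; coreference would bind this R-expression — blocked (Principle C).
— Rosa's lawyer: subject of the clause headed by 'assured'; is c-commanded by the pronoun; coreference would bind this R-expression — blocked (Principle C).

Karen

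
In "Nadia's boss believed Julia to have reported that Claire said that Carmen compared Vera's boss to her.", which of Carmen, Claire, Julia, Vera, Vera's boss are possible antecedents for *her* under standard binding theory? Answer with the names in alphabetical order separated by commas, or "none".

*her* is a pronoun; Principle B requires it to be free in its binding domain — the clause headed by 'compared'.
— Carmen: subject of the clause headed by 'compared'; c-commands the pronoun within its binding domain — blocked (Principle B).
— Claire: subject of the clause headed by 'said'; c-commands the pronoun but lies outside its binding domain — allowed.
— Julia: subject of the clause headed by 'reported'; c-commands the pronoun but lies outside its binding domain — allowed.
— Vera: possessor inside the object DP of the clause headed by 'compared'; does not c-command the pronoun — Principle B does not apply; allowed.
— Vera's boss: object of the clause headed by 'compared'; c-commands the pronoun within its binding domain — blocked (Principle B).

Claire, Julia, Vera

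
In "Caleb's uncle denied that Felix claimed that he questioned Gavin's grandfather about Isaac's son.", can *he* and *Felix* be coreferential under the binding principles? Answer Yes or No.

Yes

*Felix* is an R-expression; Principle C requires it to be free (not bound by any c-commanding expression).
— he: subject of the clause headed by 'questioned'; the pronoun does not c-command the R-expression — coreference allowed.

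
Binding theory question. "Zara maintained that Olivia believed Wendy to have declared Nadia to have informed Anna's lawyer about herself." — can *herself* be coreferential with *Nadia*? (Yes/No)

*herself* is a reflexive; Principle A requires it to be bound within its binding domain — the clause headed by 'informed'.
— Nadia: subject of the clause headed by 'informed'; c-commands the reflexive within its binding domain — allowed (Principle A).

Yes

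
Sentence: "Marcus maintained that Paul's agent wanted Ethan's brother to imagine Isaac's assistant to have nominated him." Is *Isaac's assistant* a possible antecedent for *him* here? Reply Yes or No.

*him* is a pronoun; Principle B requires it to be free in its binding domain — the clause headed by 'nominated'.
— Isaac's assistant: subject of the clause headed by 'nominated'; c-commands the pronoun within its binding domain — blocked (Principle B).

No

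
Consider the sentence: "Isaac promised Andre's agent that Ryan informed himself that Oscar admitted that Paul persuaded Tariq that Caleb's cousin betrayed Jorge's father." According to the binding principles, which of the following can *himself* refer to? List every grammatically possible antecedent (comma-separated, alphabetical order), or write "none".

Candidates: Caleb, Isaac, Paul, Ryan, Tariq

*himself* is a reflexive; Principle A requires it to be bound within its binding domain — the clause headed by 'informed'.
— Caleb: possessor inside the subject DP of the clause headed by 'betrayed'; does not c-command the reflexive — cannot bind it (Principle A).
— Isaac: subject of the matrix clause; c-commands the reflexive but lies outside its binding domain — cannot bind it (Principle A).
— Paul: subject of the clause headed by 'persuaded'; does not c-command the reflexive — cannot bind it (Principle A).
— Ryan: subject of the clause headed by 'informed'; c-commands the reflexive within its binding domain — allowed (Principle A).
— Tariq: object of the clause headed by 'persuaded'; does not c-command the reflexive — cannot bind it (Principle A).

Ryan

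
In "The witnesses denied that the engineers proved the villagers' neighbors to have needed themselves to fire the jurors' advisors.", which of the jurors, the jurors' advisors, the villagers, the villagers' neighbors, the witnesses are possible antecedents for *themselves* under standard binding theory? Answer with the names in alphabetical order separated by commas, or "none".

the villagers' neighbors

*themselves* is a reflexive; Principle A requires it to be bound within its binding domain — the clause headed by 'needed'.
— the jurors: possessor inside the object DP of the clause headed by 'fire'; does not c-command the reflexive — cannot bind it (Principle A).
— the jurors' advisors: object of the clause headed by 'fire'; does not c-command the reflexive — cannot bind it (Principle A).
— the villagers: possessor inside the subject DP of the clause headed by 'needed'; does not c-command the reflexive — cannot bind it (Principle A).
— the villagers' neighbors: subject of the clause headed by 'needed'; c-commands the reflexive within its binding domain — allowed (Principle A).
— the witnesses: subject of the matrix clause; c-commands the reflexive but lies outside its binding domain — cannot bind it (Principle A).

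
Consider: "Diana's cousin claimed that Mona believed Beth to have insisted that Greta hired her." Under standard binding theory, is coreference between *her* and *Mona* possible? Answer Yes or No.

*Mona* is an R-expression; Principle C requires it to be free (not bound by any c-commanding expression).
— her: object of the clause headed by 'hired'; the pronoun does not c-command the R-expression — coreference allowed.

Yes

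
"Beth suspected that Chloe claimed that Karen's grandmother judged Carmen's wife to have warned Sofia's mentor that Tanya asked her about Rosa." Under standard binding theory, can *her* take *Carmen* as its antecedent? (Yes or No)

*her* is a pronoun; Principle B requires it to be free in its binding domain — the clause headed by 'asked'.
— Carmen: possessor inside the subject DP of the clause headed by 'warned'; does not c-command the pronoun — Principle B does not apply; allowed.

Yes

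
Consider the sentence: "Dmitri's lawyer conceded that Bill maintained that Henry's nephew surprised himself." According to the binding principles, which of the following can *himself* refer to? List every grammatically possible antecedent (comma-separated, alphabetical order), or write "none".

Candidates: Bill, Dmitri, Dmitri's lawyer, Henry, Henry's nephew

*himself* is a reflexive; Principle A requires it to be bound within its binding domain — the clause headed by 'surprised'.
— Bill: subject of the clause headed by 'maintained'; c-commands the reflexive but lies outside its binding domain — cannot bind it (Principle A).
— Dmitri: possessor inside the subject DP of the matrix clause; does not c-command the reflexive — cannot bind it (Principle A).
— Dmitri's lawyer: subject of the matrix clause; c-commands the reflexive but lies outside its binding domain — cannot bind it (Principle A).
— Henry: possessor inside the subject DP of the clause headed by 'surprised'; does not c-command the reflexive — cannot bind it (Principle A).
— Henry's nephew: subject of the clause headed by 'surprised'; c-commands the reflexive within its binding domain — allowed (Principle A).

Henry's nephew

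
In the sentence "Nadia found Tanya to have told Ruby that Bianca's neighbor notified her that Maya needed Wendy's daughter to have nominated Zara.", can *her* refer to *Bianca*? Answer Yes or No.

*her* is a pronoun; Principle B requires it to be free in its binding domain — the clause headed by 'notified'.
— Bianca: possessor inside the subject DP of the clause headed by 'notified'; does not c-command the pronoun — Principle B does not apply; allowed.

Yes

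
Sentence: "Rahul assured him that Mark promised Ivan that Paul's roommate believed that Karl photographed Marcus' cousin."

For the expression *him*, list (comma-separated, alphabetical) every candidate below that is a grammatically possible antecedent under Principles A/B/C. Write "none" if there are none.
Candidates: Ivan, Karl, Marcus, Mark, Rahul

none

*him* is a pronoun; Principle B requires it to be free in its binding domain — the matrix clause.
— Ivan: object of the clause headed by 'promised'; is c-commanded by the pronoun; coreference would bind this R-expression — blocked (Principle C).
— Karl: subject of the clause headed by 'photographed'; is c-commanded by the pronoun; coreference would bind this R-expression — blocked (Principle C).
— Marcus: possessor inside the object DP of the clause headed by 'photographed'; is c-commanded by the pronoun; coreference would bind this R-expression — blocked (Principle C).
— Mark: subject of the clause headed by 'promised'; is c-commanded by the pronoun; coreference would bind this R-expression — blocked (Principle C).
— Rahul: subject of the matrix clause; c-commands the pronoun within its binding domain — blocked (Principle B).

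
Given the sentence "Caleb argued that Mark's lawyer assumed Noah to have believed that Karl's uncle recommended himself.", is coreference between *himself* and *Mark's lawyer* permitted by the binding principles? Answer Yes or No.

No

*himself* is a reflexive; Principle A requires it to be bound within its binding domain — the clause headed by 'recommended'.
— Mark's lawyer: subject of the clause headed by 'assumed'; c-commands the reflexive but lies outside its binding domain — cannot bind it (Principle A).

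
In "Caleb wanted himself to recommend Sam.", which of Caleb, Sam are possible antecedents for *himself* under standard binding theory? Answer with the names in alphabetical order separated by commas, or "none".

Caleb

*himself* is a reflexive; Principle A requires it to be bound within its binding domain — the matrix clause.
— Caleb: subject of the matrix clause; c-commands the reflexive within its binding domain — allowed (Principle A).
— Sam: object of the clause headed by 'recommend'; does not c-command the reflexive — cannot bind it (Principle A).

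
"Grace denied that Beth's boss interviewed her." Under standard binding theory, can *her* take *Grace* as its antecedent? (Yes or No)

*her* is a pronoun; Principle B requires it to be free in its binding domain — the clause headed by 'interviewed'.
— Grace: subject of the matrix clause; c-commands the pronoun but lies outside its binding domain — allowed.

Yes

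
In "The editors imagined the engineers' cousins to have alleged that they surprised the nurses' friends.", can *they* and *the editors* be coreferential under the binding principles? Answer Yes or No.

Yes

*the editors* is an R-expression; Principle C requires it to be free (not bound by any c-commanding expression).
— they: subject of the clause headed by 'surprised'; the pronoun does not c-command the R-expression — coreference allowed.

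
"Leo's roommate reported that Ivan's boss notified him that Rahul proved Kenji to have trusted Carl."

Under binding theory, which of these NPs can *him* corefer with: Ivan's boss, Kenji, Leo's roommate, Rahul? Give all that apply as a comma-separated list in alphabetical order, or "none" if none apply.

Leo's roommate

*him* is a pronoun; Principle B requires it to be free in its binding domain — the clause headed by 'notified'.
— Ivan's boss: subject of the clause headed by 'notified'; c-commands the pronoun within its binding domain — blocked (Principle B).
— Kenji: subject of the clause headed by 'trusted'; is c-commanded by the pronoun; coreference would bind this R-expression — blocked (Principle C).
— Leo's roommate: subject of the matrix clause; c-commands the pronoun but lies outside its binding domain — allowed.
— Rahul: subject of the clause headed by 'proved'; is c-commanded by the pronoun; coreference would bind this R-expression — blocked (Principle C).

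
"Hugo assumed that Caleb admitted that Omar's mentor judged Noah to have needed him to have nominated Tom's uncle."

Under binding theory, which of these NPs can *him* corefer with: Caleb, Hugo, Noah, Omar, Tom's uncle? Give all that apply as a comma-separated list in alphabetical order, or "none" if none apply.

*him* is a pronoun; Principle B requires it to be free in its binding domain — the clause headed by 'needed'.
— Caleb: subject of the clause headed by 'admitted'; c-commands the pronoun but lies outside its binding domain — allowed.
— Hugo: subject of the matrix clause; c-commands the pronoun but lies outside its binding domain — allowed.
— Noah: subject of the clause headed by 'needed'; c-commands the pronoun within its binding domain — blocked (Principle B).
— Omar: possessor inside the subject DP of the clause headed by 'judged'; does not c-command the pronoun — Principle B does not apply; allowed.
— Tom's uncle: object of the clause headed by 'nominated'; is c-commanded by the pronoun; coreference would bind this R-expression — blocked (Principle C).

Caleb, Hugo, Omar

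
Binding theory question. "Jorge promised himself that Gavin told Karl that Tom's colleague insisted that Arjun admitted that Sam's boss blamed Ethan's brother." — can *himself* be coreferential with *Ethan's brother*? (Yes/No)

No

*himself* is a reflexive; Principle A requires it to be bound within its binding domain — the matrix clause.
— Ethan's brother: object of the clause headed by 'blamed'; does not c-command the reflexive — cannot bind it (Principle A).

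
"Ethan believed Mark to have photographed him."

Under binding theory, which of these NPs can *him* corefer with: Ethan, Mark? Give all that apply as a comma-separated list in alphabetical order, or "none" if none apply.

Ethan

*him* is a pronoun; Principle B requires it to be free in its binding domain — the clause headed by 'photographed'.
— Ethan: subject of the matrix clause; c-commands the pronoun but lies outside its binding domain — allowed.
— Mark: subject of the clause headed by 'photographed'; c-commands the pronoun within its binding domain — blocked (Principle B).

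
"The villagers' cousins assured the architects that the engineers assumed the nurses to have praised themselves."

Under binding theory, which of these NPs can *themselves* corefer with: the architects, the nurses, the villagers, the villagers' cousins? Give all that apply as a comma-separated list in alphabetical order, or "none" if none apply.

*themselves* is a reflexive; Principle A requires it to be bound within its binding domain — the clause headed by 'praised'.
— the architects: object of the matrix clause; c-commands the reflexive but lies outside its binding domain — cannot bind it (Principle A).
— the nurses: subject of the clause headed by 'praised'; c-commands the reflexive within its binding domain — allowed (Principle A).
— the villagers: possessor inside the subject DP of the matrix clause; does not c-command the reflexive — cannot bind it (Principle A).
— the villagers' cousins: subject of the matrix clause; c-commands the reflexive but lies outside its binding domain — cannot bind it (Principle A).

the nurses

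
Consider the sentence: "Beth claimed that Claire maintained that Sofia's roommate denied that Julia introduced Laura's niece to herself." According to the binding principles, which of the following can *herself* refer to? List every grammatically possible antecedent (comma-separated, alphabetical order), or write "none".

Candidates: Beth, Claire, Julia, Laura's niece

Julia, Laura's niece

*herself* is a reflexive; Principle A requires it to be bound within its binding domain — the clause headed by 'introduced'.
— Beth: subject of the matrix clause; c-commands the reflexive but lies outside its binding domain — cannot bind it (Principle A).
— Claire: subject of the clause headed by 'maintained'; c-commands the reflexive but lies outside its binding domain — cannot bind it (Principle A).
— Julia: subject of the clause headed by 'introduced'; c-commands the reflexive within its binding domain — allowed (Principle A).
— Laura's niece: object of the clause headed by 'introduced'; c-commands the reflexive within its binding domain — allowed (Principle A).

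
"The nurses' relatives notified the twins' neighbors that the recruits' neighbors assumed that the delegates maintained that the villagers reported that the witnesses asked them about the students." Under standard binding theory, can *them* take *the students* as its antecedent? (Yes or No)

*them* is a pronoun; Principle B requires it to be free in its binding domain — the clause headed by 'asked'.
— the students: second object of the clause headed by 'asked'; is c-commanded by the pronoun; coreference would bind this R-expression — blocked (Principle C).

No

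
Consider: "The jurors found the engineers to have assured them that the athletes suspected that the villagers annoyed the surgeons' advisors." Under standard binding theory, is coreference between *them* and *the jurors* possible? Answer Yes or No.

*the jurors* is an R-expression; Principle C requires it to be free (not bound by any c-commanding expression).
— them: object of the clause headed by 'assured'; the pronoun does not c-command the R-expression — coreference allowed.

Yes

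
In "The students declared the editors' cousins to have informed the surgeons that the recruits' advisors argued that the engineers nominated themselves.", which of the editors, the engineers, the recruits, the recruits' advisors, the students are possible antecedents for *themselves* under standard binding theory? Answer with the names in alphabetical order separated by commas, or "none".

*themselves* is a reflexive; Principle A requires it to be bound within its binding domain — the clause headed by 'nominated'.
— the editors: possessor inside the subject DP of the clause headed by 'informed'; does not c-command the reflexive — cannot bind it (Principle A).
— the engineers: subject of the clause headed by 'nominated'; c-commands the reflexive within its binding domain — allowed (Principle A).
— the recruits: possessor inside the subject DP of the clause headed by 'argued'; does not c-command the reflexive — cannot bind it (Principle A).
— the recruits' advisors: subject of the clause headed by 'argued'; c-commands the reflexive but lies outside its binding domain — cannot bind it (Principle A).
— the students: subject of the matrix clause; c-commands the reflexive but lies outside its binding domain — cannot bind it (Principle A).

the engineers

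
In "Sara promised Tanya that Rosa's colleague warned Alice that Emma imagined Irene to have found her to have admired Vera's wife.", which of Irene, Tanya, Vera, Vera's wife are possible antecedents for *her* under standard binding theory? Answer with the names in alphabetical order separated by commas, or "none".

*her* is a pronoun; Principle B requires it to be free in its binding domain — the clause headed by 'found'.
— Irene: subject of the clause headed by 'found'; c-commands the pronoun within its binding domain — blocked (Principle B).
— Tanya: object of the matrix clause; c-commands the pronoun but lies outside its binding domain — allowed.
— Vera: possessor inside the object DP of the clause headed by 'admired'; is c-commanded by the pronoun; coreference would bind this R-expression — blocked (Principle C).
— Vera's wife: object of the clause headed by 'admired'; is c-commanded by the pronoun; coreference would bind this R-expression — blocked (Principle C).

Tanya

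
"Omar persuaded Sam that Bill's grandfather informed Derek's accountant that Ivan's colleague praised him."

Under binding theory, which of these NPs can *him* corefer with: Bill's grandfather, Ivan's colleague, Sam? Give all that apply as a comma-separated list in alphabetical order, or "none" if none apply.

*him* is a pronoun; Principle B requires it to be free in its binding domain — the clause headed by 'praised'.
— Bill's grandfather: subject of the clause headed by 'informed'; c-commands the pronoun but lies outside its binding domain — allowed.
— Ivan's colleague: subject of the clause headed by 'praised'; c-commands the pronoun within its binding domain — blocked (Principle B).
— Sam: object of the matrix clause; c-commands the pronoun but lies outside its binding domain — allowed.

Bill's grandfather, Sam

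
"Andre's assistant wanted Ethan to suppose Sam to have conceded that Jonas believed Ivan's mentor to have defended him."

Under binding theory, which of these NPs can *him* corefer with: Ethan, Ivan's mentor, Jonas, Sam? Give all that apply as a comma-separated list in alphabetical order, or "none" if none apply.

*him* is a pronoun; Principle B requires it to be free in its binding domain — the clause headed by 'defended'.
— Ethan: subject of the clause headed by 'suppose'; c-commands the pronoun but lies outside its binding domain — allowed.
— Ivan's mentor: subject of the clause headed by 'defended'; c-commands the pronoun within its binding domain — blocked (Principle B).
— Jonas: subject of the clause headed by 'believed'; c-commands the pronoun but lies outside its binding domain — allowed.
— Sam: subject of the clause headed by 'conceded'; c-commands the pronoun but lies outside its binding domain — allowed.

Ethan, Jonas, Sam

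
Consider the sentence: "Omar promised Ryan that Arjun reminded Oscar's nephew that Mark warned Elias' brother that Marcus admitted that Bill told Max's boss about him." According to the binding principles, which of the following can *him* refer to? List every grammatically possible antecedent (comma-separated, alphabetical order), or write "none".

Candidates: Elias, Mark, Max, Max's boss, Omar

Elias, Mark, Max, Omar

*him* is a pronoun; Principle B requires it to be free in its binding domain — the clause headed by 'told'.
— Elias: possessor inside the object DP of the clause headed by 'warned'; does not c-command the pronoun — Principle B does not apply; allowed.
— Mark: subject of the clause headed by 'warned'; c-commands the pronoun but lies outside its binding domain — allowed.
— Max: possessor inside the object DP of the clause headed by 'told'; does not c-command the pronoun — Principle B does not apply; allowed.
— Max's boss: object of the clause headed by 'told'; c-commands the pronoun within its binding domain — blocked (Principle B).
— Omar: subject of the matrix clause; c-commands the pronoun but lies outside its binding domain — allowed.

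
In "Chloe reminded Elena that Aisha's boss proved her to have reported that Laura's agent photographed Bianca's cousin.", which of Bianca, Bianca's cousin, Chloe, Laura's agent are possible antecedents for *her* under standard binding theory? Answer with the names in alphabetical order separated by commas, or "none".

*her* is a pronoun; Principle B requires it to be free in its binding domain — the clause headed by 'proved'.
— Bianca: possessor inside the object DP of the clause headed by 'photographed'; is c-commanded by the pronoun; coreference would bind this R-expression — blocked (Principle C).
— Bianca's cousin: object of the clause headed by 'photographed'; is c-commanded by the pronoun; coreference would bind this R-expression — blocked (Principle C).
— Chloe: subject of the matrix clause; c-commands the pronoun but lies outside its binding domain — allowed.
— Laura's agent: subject of the clause headed by 'photographed'; is c-commanded by the pronoun; coreference would bind this R-expression — blocked (Principle C).

Chloe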